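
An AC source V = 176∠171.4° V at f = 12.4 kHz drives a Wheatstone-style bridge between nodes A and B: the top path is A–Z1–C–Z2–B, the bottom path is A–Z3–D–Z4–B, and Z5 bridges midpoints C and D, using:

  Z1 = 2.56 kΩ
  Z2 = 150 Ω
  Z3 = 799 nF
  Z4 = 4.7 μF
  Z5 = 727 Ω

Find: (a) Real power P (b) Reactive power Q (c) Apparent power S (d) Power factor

Step 1 — Angular frequency: ω = 2π·f = 2π·1.24e+04 = 7.791e+04 rad/s.
Step 2 — Component impedances:
  Z1: Z = R = 2560 Ω
  Z2: Z = R = 150 Ω
  Z3: Z = 1/(jωC) = -j/(ω·C) = 0 - j16.06 Ω
  Z4: Z = 1/(jωC) = -j/(ω·C) = 0 - j2.731 Ω
  Z5: Z = R = 727 Ω
Step 3 — Bridge requires nodal analysis (the Z5 bridge couples midpoints C and D, so the two paths cannot be reduced to a simple series/parallel combination). Setting node B to ground and injecting 1 A at node A, the 3-node admittance system at A, C, D solves to V_A = Z_AB = 0.1336 - j18.79 Ω = 18.79∠-89.6° Ω.
Step 4 — Source phasor: V = 176∠171.4° V = -174 + j26.32 V.
Step 5 — Current: I = V / Z = -1.466 - j9.249 A = 9.365∠-99.0° A.
Step 6 — Complex power: S = V·I* = 11.72 - j1648 VA.
Step 7 — Real power: P = Re(S) = 11.72 W.
Step 8 — Reactive power: Q = Im(S) = -1648 VAR.
Step 9 — Apparent power: |S| = 1648 VA.
Step 10 — Power factor: PF = P/|S| = 0.00711 (leading).

(a) P = 11.72 W  (b) Q = -1648 VAR  (c) S = 1648 VA  (d) PF = 0.00711 (leading)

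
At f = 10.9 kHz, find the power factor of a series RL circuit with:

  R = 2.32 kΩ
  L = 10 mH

Step 1 — Angular frequency: ω = 2π·f = 2π·1.09e+04 = 6.849e+04 rad/s.
Step 2 — Component impedances:
  R: Z = R = 2320 Ω
  L: Z = jωL = j·6.849e+04·0.01 = 0 + j684.9 Ω
Step 3 — Series combination: Z_total = R + L = 2320 + j684.9 Ω = 2419∠16.4° Ω.
Step 4 — Power factor: PF = cos(φ) = Re(Z)/|Z| = 2320/2419 = 0.9591.
Step 5 — Type: Im(Z) = 684.9 ⇒ lagging (phase φ = 16.4°).

PF = 0.9591 (lagging, φ = 16.4°)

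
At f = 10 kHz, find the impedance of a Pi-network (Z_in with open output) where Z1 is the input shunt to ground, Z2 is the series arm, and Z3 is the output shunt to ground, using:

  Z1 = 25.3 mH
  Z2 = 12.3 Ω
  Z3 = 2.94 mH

Step 1 — Angular frequency: ω = 2π·f = 2π·1e+04 = 6.283e+04 rad/s.
Step 2 — Component impedances:
  Z1: Z = jωL = j·6.283e+04·0.0253 = 0 + j1590 Ω
  Z2: Z = R = 12.3 Ω
  Z3: Z = jωL = j·6.283e+04·0.00294 = 0 + j184.7 Ω
Step 3 — With open output, the series arm Z2 and the output shunt Z3 appear in series to ground: Z2 + Z3 = 12.3 + j184.7 Ω.
Step 4 — Parallel with input shunt Z1: Z_in = Z1 || (Z2 + Z3) = 9.872 + j165.6 Ω = 165.9∠86.6° Ω.

Z = 9.872 + j165.6 Ω = 165.9∠86.6° Ω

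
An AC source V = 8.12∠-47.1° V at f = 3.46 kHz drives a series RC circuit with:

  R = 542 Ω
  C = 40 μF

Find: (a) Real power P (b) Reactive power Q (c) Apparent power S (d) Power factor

Step 1 — Angular frequency: ω = 2π·f = 2π·3460 = 2.174e+04 rad/s.
Step 2 — Component impedances:
  R: Z = R = 542 Ω
  C: Z = 1/(jωC) = -j/(ω·C) = 0 - j1.15 Ω
Step 3 — Series combination: Z_total = R + C = 542 - j1.15 Ω = 542∠-0.1° Ω.
Step 4 — Source phasor: V = 8.12∠-47.1° V = 5.527 - j5.948 V.
Step 5 — Current: I = V / Z = 0.01022 - j0.01095 A = 0.01498∠-47.0° A.
Step 6 — Complex power: S = V·I* = 0.1216 - j0.0002581 VA.
Step 7 — Real power: P = Re(S) = 0.1216 W.
Step 8 — Reactive power: Q = Im(S) = -0.0002581 VAR.
Step 9 — Apparent power: |S| = 0.1216 VA.
Step 10 — Power factor: PF = P/|S| = 1 (leading).

(a) P = 0.1216 W  (b) Q = -0.0002581 VAR  (c) S = 0.1216 VA  (d) PF = 1 (leading)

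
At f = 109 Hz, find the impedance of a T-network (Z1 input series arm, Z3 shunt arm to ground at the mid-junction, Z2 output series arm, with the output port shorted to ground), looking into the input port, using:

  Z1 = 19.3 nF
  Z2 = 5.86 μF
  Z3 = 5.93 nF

Step 1 — Angular frequency: ω = 2π·f = 2π·109 = 684.9 rad/s.
Step 2 — Component impedances:
  Z1: Z = 1/(jωC) = -j/(ω·C) = 0 - j7.565e+04 Ω
  Z2: Z = 1/(jωC) = -j/(ω·C) = 0 - j249.2 Ω
  Z3: Z = 1/(jωC) = -j/(ω·C) = 0 - j2.462e+05 Ω
Step 3 — With the output port shorted to ground, the output series arm Z2 runs from the junction to ground; the shunt arm Z3 also runs from the junction to ground. They appear in parallel: Z3 || Z2 = 0 - j248.9 Ω.
Step 4 — Series with input arm Z1: Z_in = Z1 + (Z3 || Z2) = 0 - j7.59e+04 Ω = 7.59e+04∠-90.0° Ω.

Z = 0 - j7.59e+04 Ω = 7.59e+04∠-90.0° Ω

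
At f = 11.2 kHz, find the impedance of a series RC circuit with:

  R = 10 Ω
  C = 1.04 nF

Step 1 — Angular frequency: ω = 2π·f = 2π·1.12e+04 = 7.037e+04 rad/s.
Step 2 — Component impedances:
  R: Z = R = 10 Ω
  C: Z = 1/(jωC) = -j/(ω·C) = 0 - j1.366e+04 Ω
Step 3 — Series combination: Z_total = R + C = 10 - j1.366e+04 Ω = 1.366e+04∠-90.0° Ω.

Z = 10 - j1.366e+04 Ω = 1.366e+04∠-90.0° Ω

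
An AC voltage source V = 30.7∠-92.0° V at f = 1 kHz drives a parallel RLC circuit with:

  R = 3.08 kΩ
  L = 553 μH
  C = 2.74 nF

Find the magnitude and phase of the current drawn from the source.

Step 1 — Angular frequency: ω = 2π·f = 2π·1000 = 6283 rad/s.
Step 2 — Component impedances:
  R: Z = R = 3080 Ω
  L: Z = jωL = j·6283·0.000553 = 0 + j3.475 Ω
  C: Z = 1/(jωC) = -j/(ω·C) = 0 - j5.809e+04 Ω
Step 3 — Parallel combination: 1/Z_total = 1/R + 1/L + 1/C; Z_total = 0.00392 + j3.475 Ω = 3.475∠89.9° Ω.
Step 4 — Source phasor: V = 30.7∠-92.0° V = -1.071 - j30.68 V.
Step 5 — Ohm's law: I = V / Z_total = (-1.071 - j30.68) / (0.00392 + j3.475) = -8.83 + j0.2984 A.
Step 6 — Convert to polar: |I| = 8.835 A, ∠I = 178.1°.

I = 8.835∠178.1° A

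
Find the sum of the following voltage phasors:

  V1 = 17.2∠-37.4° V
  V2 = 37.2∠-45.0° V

Step 1 — Convert each phasor to rectangular form:
  V1 = 17.2·(cos(-37.4°) + j·sin(-37.4°)) = 13.66 - j10.45 V
  V2 = 37.2·(cos(-45.0°) + j·sin(-45.0°)) = 26.3 - j26.3 V
Step 2 — Sum components: V_total = 39.97 - j36.75 V.
Step 3 — Convert to polar: |V_total| = 54.3 V, ∠V_total = -42.6°.

V_total = 54.3∠-42.6° V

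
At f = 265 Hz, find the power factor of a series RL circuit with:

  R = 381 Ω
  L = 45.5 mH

Step 1 — Angular frequency: ω = 2π·f = 2π·265 = 1665 rad/s.
Step 2 — Component impedances:
  R: Z = R = 381 Ω
  L: Z = jωL = j·1665·0.0455 = 0 + j75.76 Ω
Step 3 — Series combination: Z_total = R + L = 381 + j75.76 Ω = 388.5∠11.2° Ω.
Step 4 — Power factor: PF = cos(φ) = Re(Z)/|Z| = 381/388.46 = 0.9808.
Step 5 — Type: Im(Z) = 75.76 ⇒ lagging (phase φ = 11.2°).

PF = 0.9808 (lagging, φ = 11.2°)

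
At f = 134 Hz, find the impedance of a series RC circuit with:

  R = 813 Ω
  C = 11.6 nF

Step 1 — Angular frequency: ω = 2π·f = 2π·134 = 841.9 rad/s.
Step 2 — Component impedances:
  R: Z = R = 813 Ω
  C: Z = 1/(jωC) = -j/(ω·C) = 0 - j1.024e+05 Ω
Step 3 — Series combination: Z_total = R + C = 813 - j1.024e+05 Ω = 1.024e+05∠-89.5° Ω.

Z = 813 - j1.024e+05 Ω = 1.024e+05∠-89.5° Ω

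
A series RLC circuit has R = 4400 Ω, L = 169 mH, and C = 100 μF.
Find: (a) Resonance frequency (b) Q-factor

Step 1 — Resonance condition Im(Z)=0 gives ω₀ = 1/√(LC).
Step 2 — ω₀ = 1/√(0.169·0.0001) = 243.3 rad/s.
Step 3 — f₀ = ω₀/(2π) = 38.71 Hz.
Step 4 — Series Q: Q = ω₀L/R = 243.3·0.169/4400 = 0.009343.

(a) f₀ = 38.71 Hz  (b) Q = 0.009343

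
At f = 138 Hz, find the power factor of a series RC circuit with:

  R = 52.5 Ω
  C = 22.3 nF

Step 1 — Angular frequency: ω = 2π·f = 2π·138 = 867.1 rad/s.
Step 2 — Component impedances:
  R: Z = R = 52.5 Ω
  C: Z = 1/(jωC) = -j/(ω·C) = 0 - j5.172e+04 Ω
Step 3 — Series combination: Z_total = R + C = 52.5 - j5.172e+04 Ω = 5.172e+04∠-89.9° Ω.
Step 4 — Power factor: PF = cos(φ) = Re(Z)/|Z| = 52.5/5.172e+04 = 0.001015.
Step 5 — Type: Im(Z) = -5.172e+04 ⇒ leading (phase φ = -89.9°).

PF = 0.001015 (leading, φ = -89.9°)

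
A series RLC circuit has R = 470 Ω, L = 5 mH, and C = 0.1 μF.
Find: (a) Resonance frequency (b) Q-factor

Step 1 — Resonance condition Im(Z)=0 gives ω₀ = 1/√(LC).
Step 2 — ω₀ = 1/√(0.005·1e-07) = 4.472e+04 rad/s.
Step 3 — f₀ = ω₀/(2π) = 7118 Hz.
Step 4 — Series Q: Q = ω₀L/R = 4.472e+04·0.005/470 = 0.4758.

(a) f₀ = 7118 Hz  (b) Q = 0.4758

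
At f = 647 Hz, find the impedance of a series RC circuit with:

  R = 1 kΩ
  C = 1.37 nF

Step 1 — Angular frequency: ω = 2π·f = 2π·647 = 4065 rad/s.
Step 2 — Component impedances:
  R: Z = R = 1000 Ω
  C: Z = 1/(jωC) = -j/(ω·C) = 0 - j1.796e+05 Ω
Step 3 — Series combination: Z_total = R + C = 1000 - j1.796e+05 Ω = 1.796e+05∠-89.7° Ω.

Z = 1000 - j1.796e+05 Ω = 1.796e+05∠-89.7° Ω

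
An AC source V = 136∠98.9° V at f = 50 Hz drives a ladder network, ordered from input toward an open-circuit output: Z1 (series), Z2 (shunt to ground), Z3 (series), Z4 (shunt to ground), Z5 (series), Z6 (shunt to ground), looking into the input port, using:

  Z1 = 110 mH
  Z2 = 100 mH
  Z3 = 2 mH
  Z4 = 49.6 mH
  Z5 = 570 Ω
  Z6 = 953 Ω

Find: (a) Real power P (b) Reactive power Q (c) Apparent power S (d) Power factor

Step 1 — Angular frequency: ω = 2π·f = 2π·50 = 314.2 rad/s.
Step 2 — Component impedances:
  Z1: Z = jωL = j·314.2·0.11 = 0 + j34.56 Ω
  Z2: Z = jωL = j·314.2·0.1 = 0 + j31.42 Ω
  Z3: Z = jωL = j·314.2·0.002 = 0 + j0.6283 Ω
  Z4: Z = jωL = j·314.2·0.0496 = 0 + j15.58 Ω
  Z5: Z = R = 570 Ω
  Z6: Z = R = 953 Ω
Step 3 — Ladder network (open output): work backward from the far end, alternating series and parallel combinations. Z_in = 0.06937 + j45.25 Ω = 45.25∠89.9° Ω.
Step 4 — Source phasor: V = 136∠98.9° V = -21.04 + j134.4 V.
Step 5 — Current: I = V / Z = 2.969 + j0.4695 A = 3.006∠9.0° A.
Step 6 — Complex power: S = V·I* = 0.6266 + j408.7 VA.
Step 7 — Real power: P = Re(S) = 0.6266 W.
Step 8 — Reactive power: Q = Im(S) = 408.7 VAR.
Step 9 — Apparent power: |S| = 408.8 VA.
Step 10 — Power factor: PF = P/|S| = 0.001533 (lagging).

(a) P = 0.6266 W  (b) Q = 408.7 VAR  (c) S = 408.8 VA  (d) PF = 0.001533 (lagging)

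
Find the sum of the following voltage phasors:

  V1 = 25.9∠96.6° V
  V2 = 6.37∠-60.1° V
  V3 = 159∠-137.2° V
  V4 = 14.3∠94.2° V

Step 1 — Convert each phasor to rectangular form:
  V1 = 25.9·(cos(96.6°) + j·sin(96.6°)) = -2.977 + j25.73 V
  V2 = 6.37·(cos(-60.1°) + j·sin(-60.1°)) = 3.175 - j5.522 V
  V3 = 159·(cos(-137.2°) + j·sin(-137.2°)) = -116.7 - j108 V
  V4 = 14.3·(cos(94.2°) + j·sin(94.2°)) = -1.047 + j14.26 V
Step 2 — Sum components: V_total = -117.5 - j73.56 V.
Step 3 — Convert to polar: |V_total| = 138.6 V, ∠V_total = -148.0°.

V_total = 138.6∠-148.0° V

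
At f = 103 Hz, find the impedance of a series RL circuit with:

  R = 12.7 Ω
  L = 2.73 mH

Step 1 — Angular frequency: ω = 2π·f = 2π·103 = 647.2 rad/s.
Step 2 — Component impedances:
  R: Z = R = 12.7 Ω
  L: Z = jωL = j·647.2·0.00273 = 0 + j1.767 Ω
Step 3 — Series combination: Z_total = R + L = 12.7 + j1.767 Ω = 12.82∠7.9° Ω.

Z = 12.7 + j1.767 Ω = 12.82∠7.9° Ω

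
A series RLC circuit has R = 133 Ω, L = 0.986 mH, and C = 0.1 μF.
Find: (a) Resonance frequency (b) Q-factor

Step 1 — Resonance condition Im(Z)=0 gives ω₀ = 1/√(LC).
Step 2 — ω₀ = 1/√(0.000986·1e-07) = 1.007e+05 rad/s.
Step 3 — f₀ = ω₀/(2π) = 1.603e+04 Hz.
Step 4 — Series Q: Q = ω₀L/R = 1.007e+05·0.000986/133 = 0.7466.

(a) f₀ = 1.603e+04 Hz  (b) Q = 0.7466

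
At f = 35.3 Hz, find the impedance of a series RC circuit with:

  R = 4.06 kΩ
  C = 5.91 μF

Step 1 — Angular frequency: ω = 2π·f = 2π·35.3 = 221.8 rad/s.
Step 2 — Component impedances:
  R: Z = R = 4060 Ω
  C: Z = 1/(jωC) = -j/(ω·C) = 0 - j762.9 Ω
Step 3 — Series combination: Z_total = R + C = 4060 - j762.9 Ω = 4131∠-10.6° Ω.

Z = 4060 - j762.9 Ω = 4131∠-10.6° Ω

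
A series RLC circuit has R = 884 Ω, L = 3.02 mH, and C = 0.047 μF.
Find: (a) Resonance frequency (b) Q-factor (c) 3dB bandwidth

Step 1 — Resonance: ω₀ = 1/√(LC) = 1/√(0.00302·4.7e-08) = 8.394e+04 rad/s.
Step 2 — f₀ = ω₀/(2π) = 1.336e+04 Hz.
Step 3 — Series Q: Q = ω₀L/R = 8.394e+04·0.00302/884 = 0.2867.
Step 4 — Bandwidth: Δω = ω₀/Q = 2.927e+05 rad/s; BW = Δω/(2π) = 4.659e+04 Hz.

(a) f₀ = 1.336e+04 Hz  (b) Q = 0.2867  (c) BW = 4.659e+04 Hz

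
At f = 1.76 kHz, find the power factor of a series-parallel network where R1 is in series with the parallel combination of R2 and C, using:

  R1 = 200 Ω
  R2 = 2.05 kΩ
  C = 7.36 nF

Step 1 — Angular frequency: ω = 2π·f = 2π·1760 = 1.106e+04 rad/s.
Step 2 — Component impedances:
  R1: Z = R = 200 Ω
  R2: Z = R = 2050 Ω
  C: Z = 1/(jωC) = -j/(ω·C) = 0 - j1.229e+04 Ω
Step 3 — Parallel branch: R2 || C = 1/(1/R2 + 1/C) = 1994 - j332.8 Ω.
Step 4 — Series with R1: Z_total = R1 + (R2 || C) = 2194 - j332.8 Ω = 2220∠-8.6° Ω.
Step 5 — Power factor: PF = cos(φ) = Re(Z)/|Z| = 2194.5/2219.6 = 0.9887.
Step 6 — Type: Im(Z) = -332.8 ⇒ leading (phase φ = -8.6°).

PF = 0.9887 (leading, φ = -8.6°)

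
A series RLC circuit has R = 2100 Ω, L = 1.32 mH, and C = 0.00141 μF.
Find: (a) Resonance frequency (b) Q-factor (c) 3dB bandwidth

Step 1 — Resonance: ω₀ = 1/√(LC) = 1/√(0.00132·1.41e-09) = 7.33e+05 rad/s.
Step 2 — f₀ = ω₀/(2π) = 1.167e+05 Hz.
Step 3 — Series Q: Q = ω₀L/R = 7.33e+05·0.00132/2100 = 0.4607.
Step 4 — Bandwidth: Δω = ω₀/Q = 1.591e+06 rad/s; BW = Δω/(2π) = 2.532e+05 Hz.

(a) f₀ = 1.167e+05 Hz  (b) Q = 0.4607  (c) BW = 2.532e+05 Hz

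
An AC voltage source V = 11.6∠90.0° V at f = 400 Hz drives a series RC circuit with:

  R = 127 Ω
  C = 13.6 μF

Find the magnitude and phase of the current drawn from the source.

Step 1 — Angular frequency: ω = 2π·f = 2π·400 = 2513 rad/s.
Step 2 — Component impedances:
  R: Z = R = 127 Ω
  C: Z = 1/(jωC) = -j/(ω·C) = 0 - j29.26 Ω
Step 3 — Series combination: Z_total = R + C = 127 - j29.26 Ω = 130.3∠-13.0° Ω.
Step 4 — Source phasor: V = 11.6∠90.0° V = 0 + j11.6 V.
Step 5 — Ohm's law: I = V / Z_total = (0 + j11.6) / (127 - j29.26) = -0.01998 + j0.08674 A.
Step 6 — Convert to polar: |I| = 0.08901 A, ∠I = 103.0°.

I = 0.08901∠103.0° A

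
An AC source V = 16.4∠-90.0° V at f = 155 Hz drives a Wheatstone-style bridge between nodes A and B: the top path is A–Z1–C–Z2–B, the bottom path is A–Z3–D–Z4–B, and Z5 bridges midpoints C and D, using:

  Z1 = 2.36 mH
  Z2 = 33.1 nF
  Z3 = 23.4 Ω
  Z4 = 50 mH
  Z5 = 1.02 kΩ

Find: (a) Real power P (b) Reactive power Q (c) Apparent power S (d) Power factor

Step 1 — Angular frequency: ω = 2π·f = 2π·155 = 973.9 rad/s.
Step 2 — Component impedances:
  Z1: Z = jωL = j·973.9·0.00236 = 0 + j2.298 Ω
  Z2: Z = 1/(jωC) = -j/(ω·C) = 0 - j3.102e+04 Ω
  Z3: Z = R = 23.4 Ω
  Z4: Z = jωL = j·973.9·0.05 = 0 + j48.69 Ω
  Z5: Z = R = 1020 Ω
Step 3 — Bridge requires nodal analysis (the Z5 bridge couples midpoints C and D, so the two paths cannot be reduced to a simple series/parallel combination). Setting node B to ground and injecting 1 A at node A, the 3-node admittance system at A, C, D solves to V_A = Z_AB = 22.95 + j48.76 Ω = 53.89∠64.8° Ω.
Step 4 — Source phasor: V = 16.4∠-90.0° V = 0 - j16.4 V.
Step 5 — Current: I = V / Z = -0.2754 - j0.1296 A = 0.3043∠-154.8° A.
Step 6 — Complex power: S = V·I* = 2.126 + j4.516 VA.
Step 7 — Real power: P = Re(S) = 2.126 W.
Step 8 — Reactive power: Q = Im(S) = 4.516 VAR.
Step 9 — Apparent power: |S| = 4.991 VA.
Step 10 — Power factor: PF = P/|S| = 0.4258 (lagging).

(a) P = 2.126 W  (b) Q = 4.516 VAR  (c) S = 4.991 VA  (d) PF = 0.4258 (lagging)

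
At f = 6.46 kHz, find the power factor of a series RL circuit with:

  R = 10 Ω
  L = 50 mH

Step 1 — Angular frequency: ω = 2π·f = 2π·6460 = 4.059e+04 rad/s.
Step 2 — Component impedances:
  R: Z = R = 10 Ω
  L: Z = jωL = j·4.059e+04·0.05 = 0 + j2029 Ω
Step 3 — Series combination: Z_total = R + L = 10 + j2029 Ω = 2029∠89.7° Ω.
Step 4 — Power factor: PF = cos(φ) = Re(Z)/|Z| = 10/2029.5 = 0.004927.
Step 5 — Type: Im(Z) = 2029 ⇒ lagging (phase φ = 89.7°).

PF = 0.004927 (lagging, φ = 89.7°)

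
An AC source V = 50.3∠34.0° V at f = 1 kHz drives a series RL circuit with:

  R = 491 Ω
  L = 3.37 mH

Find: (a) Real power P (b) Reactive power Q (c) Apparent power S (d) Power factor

Step 1 — Angular frequency: ω = 2π·f = 2π·1000 = 6283 rad/s.
Step 2 — Component impedances:
  R: Z = R = 491 Ω
  L: Z = jωL = j·6283·0.00337 = 0 + j21.17 Ω
Step 3 — Series combination: Z_total = R + L = 491 + j21.17 Ω = 491.5∠2.5° Ω.
Step 4 — Source phasor: V = 50.3∠34.0° V = 41.7 + j28.13 V.
Step 5 — Current: I = V / Z = 0.08724 + j0.05352 A = 0.1023∠31.5° A.
Step 6 — Complex power: S = V·I* = 5.143 + j0.2218 VA.
Step 7 — Real power: P = Re(S) = 5.143 W.
Step 8 — Reactive power: Q = Im(S) = 0.2218 VAR.
Step 9 — Apparent power: |S| = 5.148 VA.
Step 10 — Power factor: PF = P/|S| = 0.9991 (lagging).

(a) P = 5.143 W  (b) Q = 0.2218 VAR  (c) S = 5.148 VA  (d) PF = 0.9991 (lagging)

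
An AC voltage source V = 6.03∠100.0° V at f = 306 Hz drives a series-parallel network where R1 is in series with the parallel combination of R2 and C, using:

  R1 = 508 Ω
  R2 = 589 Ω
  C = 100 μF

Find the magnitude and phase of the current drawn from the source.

Step 1 — Angular frequency: ω = 2π·f = 2π·306 = 1923 rad/s.
Step 2 — Component impedances:
  R1: Z = R = 508 Ω
  R2: Z = R = 589 Ω
  C: Z = 1/(jωC) = -j/(ω·C) = 0 - j5.201 Ω
Step 3 — Parallel branch: R2 || C = 1/(1/R2 + 1/C) = 0.04592 - j5.201 Ω.
Step 4 — Series with R1: Z_total = R1 + (R2 || C) = 508 - j5.201 Ω = 508.1∠-0.6° Ω.
Step 5 — Source phasor: V = 6.03∠100.0° V = -1.047 + j5.938 V.
Step 6 — Ohm's law: I = V / Z_total = (-1.047 + j5.938) / (508 - j5.201) = -0.00218 + j0.01167 A.
Step 7 — Convert to polar: |I| = 0.01187 A, ∠I = 100.6°.

I = 0.01187∠100.6° A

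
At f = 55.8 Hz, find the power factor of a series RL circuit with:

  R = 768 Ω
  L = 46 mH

Step 1 — Angular frequency: ω = 2π·f = 2π·55.8 = 350.6 rad/s.
Step 2 — Component impedances:
  R: Z = R = 768 Ω
  L: Z = jωL = j·350.6·0.046 = 0 + j16.13 Ω
Step 3 — Series combination: Z_total = R + L = 768 + j16.13 Ω = 768.2∠1.2° Ω.
Step 4 — Power factor: PF = cos(φ) = Re(Z)/|Z| = 768/768.17 = 0.9998.
Step 5 — Type: Im(Z) = 16.13 ⇒ lagging (phase φ = 1.2°).

PF = 0.9998 (lagging, φ = 1.2°)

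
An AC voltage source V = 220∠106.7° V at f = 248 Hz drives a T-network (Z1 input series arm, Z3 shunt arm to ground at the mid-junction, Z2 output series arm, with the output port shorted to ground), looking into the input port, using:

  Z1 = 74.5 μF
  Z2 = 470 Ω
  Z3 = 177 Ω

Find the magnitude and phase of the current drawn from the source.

Step 1 — Angular frequency: ω = 2π·f = 2π·248 = 1558 rad/s.
Step 2 — Component impedances:
  Z1: Z = 1/(jωC) = -j/(ω·C) = 0 - j8.614 Ω
  Z2: Z = R = 470 Ω
  Z3: Z = R = 177 Ω
Step 3 — With the output port shorted to ground, the output series arm Z2 runs from the junction to ground; the shunt arm Z3 also runs from the junction to ground. They appear in parallel: Z3 || Z2 = 128.6 Ω.
Step 4 — Series with input arm Z1: Z_in = Z1 + (Z3 || Z2) = 128.6 - j8.614 Ω = 128.9∠-3.8° Ω.
Step 5 — Source phasor: V = 220∠106.7° V = -63.22 + j210.7 V.
Step 6 — Ohm's law: I = V / Z_total = (-63.22 + j210.7) / (128.6 - j8.614) = -0.5988 + j1.599 A.
Step 7 — Convert to polar: |I| = 1.707 A, ∠I = 110.5°.

I = 1.707∠110.5° A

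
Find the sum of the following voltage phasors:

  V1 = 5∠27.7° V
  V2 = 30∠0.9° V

Step 1 — Convert each phasor to rectangular form:
  V1 = 5·(cos(27.7°) + j·sin(27.7°)) = 4.427 + j2.324 V
  V2 = 30·(cos(0.9°) + j·sin(0.9°)) = 30 + j0.4712 V
Step 2 — Sum components: V_total = 34.42 + j2.795 V.
Step 3 — Convert to polar: |V_total| = 34.54 V, ∠V_total = 4.6°.

V_total = 34.54∠4.6° V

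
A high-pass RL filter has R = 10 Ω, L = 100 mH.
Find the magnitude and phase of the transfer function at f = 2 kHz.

Step 1 — Angular frequency: ω = 2π·2000 = 1.257e+04 rad/s.
Step 2 — Transfer function: H(jω) = jωL/(R + jωL).
Step 3 — Numerator jωL = j·1257; denominator R + jωL = 10 + j1257.
Step 4 — H = 0.9999 + j0.007957.
Step 5 — Magnitude: |H| = 1 (-0.0 dB); phase: φ = 0.5°.

|H| = 1 (-0.0 dB), φ = 0.5°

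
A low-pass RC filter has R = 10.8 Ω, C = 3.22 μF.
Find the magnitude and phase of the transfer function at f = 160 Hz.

Step 1 — Angular frequency: ω = 2π·160 = 1005 rad/s.
Step 2 — Transfer function: H(jω) = 1/(1 + jωRC).
Step 3 — Denominator: 1 + jωRC = 1 + j·1005·10.8·3.22e-06 = 1 + j0.03496.
Step 4 — H = 0.9988 - j0.03492.
Step 5 — Magnitude: |H| = 0.9994 (-0.0 dB); phase: φ = -2.0°.

|H| = 0.9994 (-0.0 dB), φ = -2.0°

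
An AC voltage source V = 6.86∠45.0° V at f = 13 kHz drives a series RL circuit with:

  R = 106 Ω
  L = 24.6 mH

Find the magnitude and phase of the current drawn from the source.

Step 1 — Angular frequency: ω = 2π·f = 2π·1.3e+04 = 8.168e+04 rad/s.
Step 2 — Component impedances:
  R: Z = R = 106 Ω
  L: Z = jωL = j·8.168e+04·0.0246 = 0 + j2009 Ω
Step 3 — Series combination: Z_total = R + L = 106 + j2009 Ω = 2012∠87.0° Ω.
Step 4 — Source phasor: V = 6.86∠45.0° V = 4.851 + j4.851 V.
Step 5 — Ohm's law: I = V / Z_total = (4.851 + j4.851) / (106 + j2009) = 0.002534 - j0.00228 A.
Step 6 — Convert to polar: |I| = 0.003409 A, ∠I = -42.0°.

I = 0.003409∠-42.0° A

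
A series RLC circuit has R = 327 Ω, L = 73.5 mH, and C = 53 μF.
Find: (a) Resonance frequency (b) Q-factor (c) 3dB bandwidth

Step 1 — Resonance condition Im(Z)=0 gives ω₀ = 1/√(LC).
Step 2 — ω₀ = 1/√(0.0735·5.3e-05) = 506.7 rad/s.
Step 3 — f₀ = ω₀/(2π) = 80.64 Hz.
Step 4 — Series Q: Q = ω₀L/R = 506.7·0.0735/327 = 0.1139.
Step 5 — 3dB bandwidth: Δω = ω₀/Q = 4449 rad/s; BW = Δω/(2π) = 708.1 Hz.

(a) f₀ = 80.64 Hz  (b) Q = 0.1139  (c) BW = 708.1 Hz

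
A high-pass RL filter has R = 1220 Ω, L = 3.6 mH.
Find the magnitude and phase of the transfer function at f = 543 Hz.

Step 1 — Angular frequency: ω = 2π·543 = 3412 rad/s.
Step 2 — Transfer function: H(jω) = jωL/(R + jωL).
Step 3 — Numerator jωL = j·12.28; denominator R + jωL = 1220 + j12.28.
Step 4 — H = 0.0001013 + j0.01007.
Step 5 — Magnitude: |H| = 0.01007 (-39.9 dB); phase: φ = 89.4°.

|H| = 0.01007 (-39.9 dB), φ = 89.4°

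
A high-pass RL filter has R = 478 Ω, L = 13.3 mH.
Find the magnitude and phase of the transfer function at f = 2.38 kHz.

Step 1 — Angular frequency: ω = 2π·2380 = 1.495e+04 rad/s.
Step 2 — Transfer function: H(jω) = jωL/(R + jωL).
Step 3 — Numerator jωL = j·198.9; denominator R + jωL = 478 + j198.9.
Step 4 — H = 0.1476 + j0.3547.
Step 5 — Magnitude: |H| = 0.3842 (-8.3 dB); phase: φ = 67.4°.

|H| = 0.3842 (-8.3 dB), φ = 67.4°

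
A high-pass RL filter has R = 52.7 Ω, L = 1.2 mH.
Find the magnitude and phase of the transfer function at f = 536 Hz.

Step 1 — Angular frequency: ω = 2π·536 = 3368 rad/s.
Step 2 — Transfer function: H(jω) = jωL/(R + jωL).
Step 3 — Numerator jωL = j·4.041; denominator R + jωL = 52.7 + j4.041.
Step 4 — H = 0.005846 + j0.07624.
Step 5 — Magnitude: |H| = 0.07646 (-22.3 dB); phase: φ = 85.6°.

|H| = 0.07646 (-22.3 dB), φ = 85.6°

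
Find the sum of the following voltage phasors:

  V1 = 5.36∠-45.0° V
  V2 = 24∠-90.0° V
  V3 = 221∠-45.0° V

Step 1 — Convert each phasor to rectangular form:
  V1 = 5.36·(cos(-45.0°) + j·sin(-45.0°)) = 3.79 - j3.79 V
  V2 = 24·(cos(-90.0°) + j·sin(-90.0°)) = 0 - j24 V
  V3 = 221·(cos(-45.0°) + j·sin(-45.0°)) = 156.3 - j156.3 V
Step 2 — Sum components: V_total = 160.1 - j184.1 V.
Step 3 — Convert to polar: |V_total| = 243.9 V, ∠V_total = -49.0°.

V_total = 243.9∠-49.0° V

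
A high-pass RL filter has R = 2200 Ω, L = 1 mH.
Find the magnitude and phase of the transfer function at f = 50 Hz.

Step 1 — Angular frequency: ω = 2π·50 = 314.2 rad/s.
Step 2 — Transfer function: H(jω) = jωL/(R + jωL).
Step 3 — Numerator jωL = j·0.3142; denominator R + jωL = 2200 + j0.3142.
Step 4 — H = 2.039e-08 + j0.0001428.
Step 5 — Magnitude: |H| = 0.0001428 (-76.9 dB); phase: φ = 90.0°.

|H| = 0.0001428 (-76.9 dB), φ = 90.0°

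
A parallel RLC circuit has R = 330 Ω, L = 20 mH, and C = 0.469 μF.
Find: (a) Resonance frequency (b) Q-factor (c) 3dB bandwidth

Step 1 — Resonance: ω₀ = 1/√(LC) = 1/√(0.02·4.69e-07) = 1.033e+04 rad/s.
Step 2 — f₀ = ω₀/(2π) = 1643 Hz.
Step 3 — Parallel Q: Q = R/(ω₀L) = 330/(1.033e+04·0.02) = 1.598.
Step 4 — Bandwidth: Δω = ω₀/Q = 6461 rad/s; BW = Δω/(2π) = 1028 Hz.

(a) f₀ = 1643 Hz  (b) Q = 1.598  (c) BW = 1028 Hz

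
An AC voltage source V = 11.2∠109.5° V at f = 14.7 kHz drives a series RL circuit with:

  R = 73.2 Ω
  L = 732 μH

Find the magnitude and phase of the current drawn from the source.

Step 1 — Angular frequency: ω = 2π·f = 2π·1.47e+04 = 9.236e+04 rad/s.
Step 2 — Component impedances:
  R: Z = R = 73.2 Ω
  L: Z = jωL = j·9.236e+04·0.000732 = 0 + j67.61 Ω
Step 3 — Series combination: Z_total = R + L = 73.2 + j67.61 Ω = 99.65∠42.7° Ω.
Step 4 — Source phasor: V = 11.2∠109.5° V = -3.739 + j10.56 V.
Step 5 — Ohm's law: I = V / Z_total = (-3.739 + j10.56) / (73.2 + j67.61) = 0.04433 + j0.1033 A.
Step 6 — Convert to polar: |I| = 0.1124 A, ∠I = 66.8°.

I = 0.1124∠66.8° A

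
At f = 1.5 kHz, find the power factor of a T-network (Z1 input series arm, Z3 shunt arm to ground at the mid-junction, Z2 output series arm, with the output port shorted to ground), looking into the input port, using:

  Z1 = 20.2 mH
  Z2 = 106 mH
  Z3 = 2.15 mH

Step 1 — Angular frequency: ω = 2π·f = 2π·1500 = 9425 rad/s.
Step 2 — Component impedances:
  Z1: Z = jωL = j·9425·0.0202 = 0 + j190.4 Ω
  Z2: Z = jωL = j·9425·0.106 = 0 + j999 Ω
  Z3: Z = jωL = j·9425·0.00215 = 0 + j20.26 Ω
Step 3 — With the output port shorted to ground, the output series arm Z2 runs from the junction to ground; the shunt arm Z3 also runs from the junction to ground. They appear in parallel: Z3 || Z2 = 0 + j19.86 Ω.
Step 4 — Series with input arm Z1: Z_in = Z1 + (Z3 || Z2) = 0 + j210.2 Ω = 210.2∠90.0° Ω.
Step 5 — Power factor: PF = cos(φ) = Re(Z)/|Z| = 0/210.2 = 0.
Step 6 — Type: Im(Z) = 210.2 ⇒ lagging (phase φ = 90.0°).

PF = 0 (lagging, φ = 90.0°)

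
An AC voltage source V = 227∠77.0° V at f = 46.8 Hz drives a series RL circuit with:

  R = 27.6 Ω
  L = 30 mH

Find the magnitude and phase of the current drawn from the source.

Step 1 — Angular frequency: ω = 2π·f = 2π·46.8 = 294.1 rad/s.
Step 2 — Component impedances:
  R: Z = R = 27.6 Ω
  L: Z = jωL = j·294.1·0.03 = 0 + j8.822 Ω
Step 3 — Series combination: Z_total = R + L = 27.6 + j8.822 Ω = 28.98∠17.7° Ω.
Step 4 — Source phasor: V = 227∠77.0° V = 51.06 + j221.2 V.
Step 5 — Ohm's law: I = V / Z_total = (51.06 + j221.2) / (27.6 + j8.822) = 4.003 + j6.735 A.
Step 6 — Convert to polar: |I| = 7.834 A, ∠I = 59.3°.

I = 7.834∠59.3° A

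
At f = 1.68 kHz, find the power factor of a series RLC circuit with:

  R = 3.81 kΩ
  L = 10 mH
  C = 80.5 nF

Step 1 — Angular frequency: ω = 2π·f = 2π·1680 = 1.056e+04 rad/s.
Step 2 — Component impedances:
  R: Z = R = 3810 Ω
  L: Z = jωL = j·1.056e+04·0.01 = 0 + j105.6 Ω
  C: Z = 1/(jωC) = -j/(ω·C) = 0 - j1177 Ω
Step 3 — Series combination: Z_total = R + L + C = 3810 - j1071 Ω = 3958∠-15.7° Ω.
Step 4 — Power factor: PF = cos(φ) = Re(Z)/|Z| = 3810/3957.7 = 0.9627.
Step 5 — Type: Im(Z) = -1071 ⇒ leading (phase φ = -15.7°).

PF = 0.9627 (leading, φ = -15.7°)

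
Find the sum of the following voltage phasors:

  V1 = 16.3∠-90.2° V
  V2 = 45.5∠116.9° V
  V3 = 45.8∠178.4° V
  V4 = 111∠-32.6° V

Step 1 — Convert each phasor to rectangular form:
  V1 = 16.3·(cos(-90.2°) + j·sin(-90.2°)) = -0.0569 - j16.3 V
  V2 = 45.5·(cos(116.9°) + j·sin(116.9°)) = -20.59 + j40.58 V
  V3 = 45.8·(cos(178.4°) + j·sin(178.4°)) = -45.78 + j1.279 V
  V4 = 111·(cos(-32.6°) + j·sin(-32.6°)) = 93.51 - j59.8 V
Step 2 — Sum components: V_total = 27.09 - j34.25 V.
Step 3 — Convert to polar: |V_total| = 43.67 V, ∠V_total = -51.7°.

V_total = 43.67∠-51.7° V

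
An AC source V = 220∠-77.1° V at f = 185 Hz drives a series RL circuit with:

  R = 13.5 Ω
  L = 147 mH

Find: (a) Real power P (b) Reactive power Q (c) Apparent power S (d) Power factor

Step 1 — Angular frequency: ω = 2π·f = 2π·185 = 1162 rad/s.
Step 2 — Component impedances:
  R: Z = R = 13.5 Ω
  L: Z = jωL = j·1162·0.147 = 0 + j170.9 Ω
Step 3 — Series combination: Z_total = R + L = 13.5 + j170.9 Ω = 171.4∠85.5° Ω.
Step 4 — Source phasor: V = 220∠-77.1° V = 49.12 - j214.4 V.
Step 5 — Current: I = V / Z = -1.225 - j0.3842 A = 1.284∠-162.6° A.
Step 6 — Complex power: S = V·I* = 22.24 + j281.5 VA.
Step 7 — Real power: P = Re(S) = 22.24 W.
Step 8 — Reactive power: Q = Im(S) = 281.5 VAR.
Step 9 — Apparent power: |S| = 282.4 VA.
Step 10 — Power factor: PF = P/|S| = 0.07876 (lagging).

(a) P = 22.24 W  (b) Q = 281.5 VAR  (c) S = 282.4 VA  (d) PF = 0.07876 (lagging)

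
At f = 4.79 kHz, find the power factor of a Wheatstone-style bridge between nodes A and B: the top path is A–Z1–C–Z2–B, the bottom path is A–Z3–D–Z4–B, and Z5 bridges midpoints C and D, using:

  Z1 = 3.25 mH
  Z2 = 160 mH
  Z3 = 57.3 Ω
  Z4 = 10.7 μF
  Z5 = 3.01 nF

Step 1 — Angular frequency: ω = 2π·f = 2π·4790 = 3.01e+04 rad/s.
Step 2 — Component impedances:
  Z1: Z = jωL = j·3.01e+04·0.00325 = 0 + j97.81 Ω
  Z2: Z = jωL = j·3.01e+04·0.16 = 0 + j4815 Ω
  Z3: Z = R = 57.3 Ω
  Z4: Z = 1/(jωC) = -j/(ω·C) = 0 - j3.105 Ω
  Z5: Z = 1/(jωC) = -j/(ω·C) = 0 - j1.104e+04 Ω
Step 3 — Bridge requires nodal analysis (the Z5 bridge couples midpoints C and D, so the two paths cannot be reduced to a simple series/parallel combination). Setting node B to ground and injecting 1 A at node A, the 3-node admittance system at A, C, D solves to V_A = Z_AB = 57.37 - j2.726 Ω = 57.44∠-2.7° Ω.
Step 4 — Power factor: PF = cos(φ) = Re(Z)/|Z| = 57.371/57.435 = 0.9989.
Step 5 — Type: Im(Z) = -2.726 ⇒ leading (phase φ = -2.7°).

PF = 0.9989 (leading, φ = -2.7°)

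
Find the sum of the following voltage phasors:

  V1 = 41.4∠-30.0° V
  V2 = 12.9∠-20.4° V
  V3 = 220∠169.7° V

Step 1 — Convert each phasor to rectangular form:
  V1 = 41.4·(cos(-30.0°) + j·sin(-30.0°)) = 35.85 - j20.7 V
  V2 = 12.9·(cos(-20.4°) + j·sin(-20.4°)) = 12.09 - j4.497 V
  V3 = 220·(cos(169.7°) + j·sin(169.7°)) = -216.5 + j39.34 V
Step 2 — Sum components: V_total = -168.5 + j14.14 V.
Step 3 — Convert to polar: |V_total| = 169.1 V, ∠V_total = 175.2°.

V_total = 169.1∠175.2° V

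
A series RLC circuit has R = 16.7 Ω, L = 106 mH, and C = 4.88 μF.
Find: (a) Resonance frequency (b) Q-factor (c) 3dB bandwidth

Step 1 — Resonance condition Im(Z)=0 gives ω₀ = 1/√(LC).
Step 2 — ω₀ = 1/√(0.106·4.88e-06) = 1390 rad/s.
Step 3 — f₀ = ω₀/(2π) = 221.3 Hz.
Step 4 — Series Q: Q = ω₀L/R = 1390·0.106/16.7 = 8.825.
Step 5 — 3dB bandwidth: Δω = ω₀/Q = 157.5 rad/s; BW = Δω/(2π) = 25.07 Hz.

(a) f₀ = 221.3 Hz  (b) Q = 8.825  (c) BW = 25.07 Hz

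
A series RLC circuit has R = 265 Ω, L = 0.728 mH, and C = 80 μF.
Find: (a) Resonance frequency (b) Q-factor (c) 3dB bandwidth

Step 1 — Resonance condition Im(Z)=0 gives ω₀ = 1/√(LC).
Step 2 — ω₀ = 1/√(0.000728·8e-05) = 4144 rad/s.
Step 3 — f₀ = ω₀/(2π) = 659.5 Hz.
Step 4 — Series Q: Q = ω₀L/R = 4144·0.000728/265 = 0.01138.
Step 5 — 3dB bandwidth: Δω = ω₀/Q = 3.64e+05 rad/s; BW = Δω/(2π) = 5.793e+04 Hz.

(a) f₀ = 659.5 Hz  (b) Q = 0.01138  (c) BW = 5.793e+04 Hz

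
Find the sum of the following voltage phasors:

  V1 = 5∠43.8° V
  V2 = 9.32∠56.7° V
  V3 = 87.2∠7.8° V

Step 1 — Convert each phasor to rectangular form:
  V1 = 5·(cos(43.8°) + j·sin(43.8°)) = 3.609 + j3.461 V
  V2 = 9.32·(cos(56.7°) + j·sin(56.7°)) = 5.117 + j7.79 V
  V3 = 87.2·(cos(7.8°) + j·sin(7.8°)) = 86.39 + j11.83 V
Step 2 — Sum components: V_total = 95.12 + j23.08 V.
Step 3 — Convert to polar: |V_total| = 97.88 V, ∠V_total = 13.6°.

V_total = 97.88∠13.6° V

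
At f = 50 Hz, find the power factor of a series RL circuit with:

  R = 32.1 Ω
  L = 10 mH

Step 1 — Angular frequency: ω = 2π·f = 2π·50 = 314.2 rad/s.
Step 2 — Component impedances:
  R: Z = R = 32.1 Ω
  L: Z = jωL = j·314.2·0.01 = 0 + j3.142 Ω
Step 3 — Series combination: Z_total = R + L = 32.1 + j3.142 Ω = 32.25∠5.6° Ω.
Step 4 — Power factor: PF = cos(φ) = Re(Z)/|Z| = 32.1/32.2534 = 0.9952.
Step 5 — Type: Im(Z) = 3.142 ⇒ lagging (phase φ = 5.6°).

PF = 0.9952 (lagging, φ = 5.6°)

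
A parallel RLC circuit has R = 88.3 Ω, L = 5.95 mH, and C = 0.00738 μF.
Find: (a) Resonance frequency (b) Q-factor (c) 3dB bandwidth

Step 1 — Resonance: ω₀ = 1/√(LC) = 1/√(0.00595·7.38e-09) = 1.509e+05 rad/s.
Step 2 — f₀ = ω₀/(2π) = 2.402e+04 Hz.
Step 3 — Parallel Q: Q = R/(ω₀L) = 88.3/(1.509e+05·0.00595) = 0.09834.
Step 4 — Bandwidth: Δω = ω₀/Q = 1.535e+06 rad/s; BW = Δω/(2π) = 2.442e+05 Hz.

(a) f₀ = 2.402e+04 Hz  (b) Q = 0.09834  (c) BW = 2.442e+05 Hz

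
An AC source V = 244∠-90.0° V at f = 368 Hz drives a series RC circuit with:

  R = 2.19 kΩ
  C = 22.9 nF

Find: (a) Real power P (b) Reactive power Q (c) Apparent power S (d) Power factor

Step 1 — Angular frequency: ω = 2π·f = 2π·368 = 2312 rad/s.
Step 2 — Component impedances:
  R: Z = R = 2190 Ω
  C: Z = 1/(jωC) = -j/(ω·C) = 0 - j1.889e+04 Ω
Step 3 — Series combination: Z_total = R + C = 2190 - j1.889e+04 Ω = 1.901e+04∠-83.4° Ω.
Step 4 — Source phasor: V = 244∠-90.0° V = 0 - j244 V.
Step 5 — Current: I = V / Z = 0.01275 - j0.001478 A = 0.01283∠-6.6° A.
Step 6 — Complex power: S = V·I* = 0.3607 - j3.111 VA.
Step 7 — Real power: P = Re(S) = 0.3607 W.
Step 8 — Reactive power: Q = Im(S) = -3.111 VAR.
Step 9 — Apparent power: |S| = 3.131 VA.
Step 10 — Power factor: PF = P/|S| = 0.1152 (leading).

(a) P = 0.3607 W  (b) Q = -3.111 VAR  (c) S = 3.131 VA  (d) PF = 0.1152 (leading)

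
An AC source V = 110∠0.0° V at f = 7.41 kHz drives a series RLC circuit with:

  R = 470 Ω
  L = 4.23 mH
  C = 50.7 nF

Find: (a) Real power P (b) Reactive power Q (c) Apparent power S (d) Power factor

Step 1 — Angular frequency: ω = 2π·f = 2π·7410 = 4.656e+04 rad/s.
Step 2 — Component impedances:
  R: Z = R = 470 Ω
  L: Z = jωL = j·4.656e+04·0.00423 = 0 + j196.9 Ω
  C: Z = 1/(jωC) = -j/(ω·C) = 0 - j423.6 Ω
Step 3 — Series combination: Z_total = R + L + C = 470 - j226.7 Ω = 521.8∠-25.7° Ω.
Step 4 — Source phasor: V = 110∠0.0° V = 110 V.
Step 5 — Current: I = V / Z = 0.1899 + j0.09158 A = 0.2108∠25.7° A.
Step 6 — Complex power: S = V·I* = 20.89 - j10.07 VA.
Step 7 — Real power: P = Re(S) = 20.89 W.
Step 8 — Reactive power: Q = Im(S) = -10.07 VAR.
Step 9 — Apparent power: |S| = 23.19 VA.
Step 10 — Power factor: PF = P/|S| = 0.9007 (leading).

(a) P = 20.89 W  (b) Q = -10.07 VAR  (c) S = 23.19 VA  (d) PF = 0.9007 (leading)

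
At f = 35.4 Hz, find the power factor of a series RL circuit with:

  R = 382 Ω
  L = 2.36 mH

Step 1 — Angular frequency: ω = 2π·f = 2π·35.4 = 222.4 rad/s.
Step 2 — Component impedances:
  R: Z = R = 382 Ω
  L: Z = jωL = j·222.4·0.00236 = 0 + j0.5249 Ω
Step 3 — Series combination: Z_total = R + L = 382 + j0.5249 Ω = 382∠0.1° Ω.
Step 4 — Power factor: PF = cos(φ) = Re(Z)/|Z| = 382/382 = 1.
Step 5 — Type: Im(Z) = 0.5249 ⇒ lagging (phase φ = 0.1°).

PF = 1 (lagging, φ = 0.1°)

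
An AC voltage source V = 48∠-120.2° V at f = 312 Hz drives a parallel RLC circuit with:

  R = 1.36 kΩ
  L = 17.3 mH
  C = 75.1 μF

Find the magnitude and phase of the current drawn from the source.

Step 1 — Angular frequency: ω = 2π·f = 2π·312 = 1960 rad/s.
Step 2 — Component impedances:
  R: Z = R = 1360 Ω
  L: Z = jωL = j·1960·0.0173 = 0 + j33.91 Ω
  C: Z = 1/(jωC) = -j/(ω·C) = 0 - j6.792 Ω
Step 3 — Parallel combination: 1/Z_total = 1/R + 1/L + 1/C; Z_total = 0.05304 - j8.493 Ω = 8.493∠-89.6° Ω.
Step 4 — Source phasor: V = 48∠-120.2° V = -24.14 - j41.49 V.
Step 5 — Ohm's law: I = V / Z_total = (-24.14 - j41.49) / (0.05304 - j8.493) = 4.867 - j2.873 A.
Step 6 — Convert to polar: |I| = 5.651 A, ∠I = -30.6°.

I = 5.651∠-30.6° A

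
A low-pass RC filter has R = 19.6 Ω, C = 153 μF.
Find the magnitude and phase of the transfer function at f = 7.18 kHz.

Step 1 — Angular frequency: ω = 2π·7180 = 4.511e+04 rad/s.
Step 2 — Transfer function: H(jω) = 1/(1 + jωRC).
Step 3 — Denominator: 1 + jωRC = 1 + j·4.511e+04·19.6·0.000153 = 1 + j135.3.
Step 4 — H = 5.464e-05 - j0.007391.
Step 5 — Magnitude: |H| = 0.007392 (-42.6 dB); phase: φ = -89.6°.

|H| = 0.007392 (-42.6 dB), φ = -89.6°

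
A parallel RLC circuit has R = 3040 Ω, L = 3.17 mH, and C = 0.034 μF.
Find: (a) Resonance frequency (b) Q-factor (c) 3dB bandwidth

Step 1 — Resonance: ω₀ = 1/√(LC) = 1/√(0.00317·3.4e-08) = 9.632e+04 rad/s.
Step 2 — f₀ = ω₀/(2π) = 1.533e+04 Hz.
Step 3 — Parallel Q: Q = R/(ω₀L) = 3040/(9.632e+04·0.00317) = 9.956.
Step 4 — Bandwidth: Δω = ω₀/Q = 9675 rad/s; BW = Δω/(2π) = 1540 Hz.

(a) f₀ = 1.533e+04 Hz  (b) Q = 9.956  (c) BW = 1540 Hz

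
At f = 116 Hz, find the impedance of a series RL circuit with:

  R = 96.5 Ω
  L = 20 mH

Step 1 — Angular frequency: ω = 2π·f = 2π·116 = 728.8 rad/s.
Step 2 — Component impedances:
  R: Z = R = 96.5 Ω
  L: Z = jωL = j·728.8·0.02 = 0 + j14.58 Ω
Step 3 — Series combination: Z_total = R + L = 96.5 + j14.58 Ω = 97.59∠8.6° Ω.

Z = 96.5 + j14.58 Ω = 97.59∠8.6° Ω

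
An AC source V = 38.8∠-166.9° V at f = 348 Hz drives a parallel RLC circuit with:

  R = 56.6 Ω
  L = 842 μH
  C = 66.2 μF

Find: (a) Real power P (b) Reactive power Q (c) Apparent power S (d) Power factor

Step 1 — Angular frequency: ω = 2π·f = 2π·348 = 2187 rad/s.
Step 2 — Component impedances:
  R: Z = R = 56.6 Ω
  L: Z = jωL = j·2187·0.000842 = 0 + j1.841 Ω
  C: Z = 1/(jωC) = -j/(ω·C) = 0 - j6.908 Ω
Step 3 — Parallel combination: 1/Z_total = 1/R + 1/L + 1/C; Z_total = 0.1111 + j2.505 Ω = 2.508∠87.5° Ω.
Step 4 — Source phasor: V = 38.8∠-166.9° V = -37.79 - j8.794 V.
Step 5 — Current: I = V / Z = -4.171 + j14.9 A = 15.47∠105.6° A.
Step 6 — Complex power: S = V·I* = 26.6 + j599.8 VA.
Step 7 — Real power: P = Re(S) = 26.6 W.
Step 8 — Reactive power: Q = Im(S) = 599.8 VAR.
Step 9 — Apparent power: |S| = 600.4 VA.
Step 10 — Power factor: PF = P/|S| = 0.0443 (lagging).

(a) P = 26.6 W  (b) Q = 599.8 VAR  (c) S = 600.4 VA  (d) PF = 0.0443 (lagging)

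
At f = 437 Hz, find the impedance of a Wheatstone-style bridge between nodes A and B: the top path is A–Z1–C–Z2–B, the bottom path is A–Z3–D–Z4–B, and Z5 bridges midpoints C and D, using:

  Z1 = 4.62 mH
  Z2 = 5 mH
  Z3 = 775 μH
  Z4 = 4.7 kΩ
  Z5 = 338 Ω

Step 1 — Angular frequency: ω = 2π·f = 2π·437 = 2746 rad/s.
Step 2 — Component impedances:
  Z1: Z = jωL = j·2746·0.00462 = 0 + j12.69 Ω
  Z2: Z = jωL = j·2746·0.005 = 0 + j13.73 Ω
  Z3: Z = jωL = j·2746·0.000775 = 0 + j2.128 Ω
  Z4: Z = R = 4700 Ω
  Z5: Z = R = 338 Ω
Step 3 — Bridge requires nodal analysis (the Z5 bridge couples midpoints C and D, so the two paths cannot be reduced to a simple series/parallel combination). Setting node B to ground and injecting 1 A at node A, the 3-node admittance system at A, C, D solves to V_A = Z_AB = 0.6232 + j26.39 Ω = 26.39∠88.6° Ω.

Z = 0.6232 + j26.39 Ω = 26.39∠88.6° Ω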